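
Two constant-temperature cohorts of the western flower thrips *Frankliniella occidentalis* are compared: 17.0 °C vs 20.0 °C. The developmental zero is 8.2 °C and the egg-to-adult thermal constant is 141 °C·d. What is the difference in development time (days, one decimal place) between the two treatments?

4.1 days

At 17.0 °C: 141 / (17.0 − 8.2) = 141 / 8.8 = 16.023 d.
At 20.0 °C: 141 / (20.0 − 8.2) = 141 / 11.8 = 11.949 d.
Difference = |16.023 − 11.949| = 4.074 ≈ 4.1 days.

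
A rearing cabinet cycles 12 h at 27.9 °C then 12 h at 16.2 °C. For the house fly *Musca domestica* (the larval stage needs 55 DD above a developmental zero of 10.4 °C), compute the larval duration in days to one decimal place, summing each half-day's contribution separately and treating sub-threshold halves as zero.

Day half: max(0, 27.9 − 10.4) × 0.5 = 17.5 × 0.5 = 8.75 DD.
Night half: max(0, 16.2 − 10.4) × 0.5 = 5.8 × 0.5 = 2.90 DD.
Per 24 h: 11.65 DD/day.
Duration = 55 / 11.65 = 4.721 ≈ 4.7 days.

4.7 days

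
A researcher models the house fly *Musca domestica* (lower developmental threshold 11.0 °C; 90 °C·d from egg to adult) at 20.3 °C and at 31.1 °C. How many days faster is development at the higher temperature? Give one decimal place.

5.2 days

At 20.3 °C: 90 / (20.3 − 11.0) = 90 / 9.3 = 9.677 d.
At 31.1 °C: 90 / (31.1 − 11.0) = 90 / 20.1 = 4.478 d.
Difference = |9.677 − 4.478| = 5.200 ≈ 5.2 days.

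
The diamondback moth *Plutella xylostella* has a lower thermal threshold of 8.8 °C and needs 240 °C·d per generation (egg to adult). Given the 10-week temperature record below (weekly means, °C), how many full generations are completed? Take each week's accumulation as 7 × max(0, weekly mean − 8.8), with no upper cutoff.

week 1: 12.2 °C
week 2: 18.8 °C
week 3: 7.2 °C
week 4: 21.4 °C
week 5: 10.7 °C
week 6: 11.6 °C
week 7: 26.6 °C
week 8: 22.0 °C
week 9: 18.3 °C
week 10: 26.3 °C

Weekly DD (7 × max(0, T̄ − 8.8)): 23.8, 70.0, 0.0, 88.2, 13.3, 19.6, 124.6, 92.4, 66.5, 122.5.
Season total = 620.9 DD.
Complete generations = ⌊620.9 / 240⌋ = 2.

2 generations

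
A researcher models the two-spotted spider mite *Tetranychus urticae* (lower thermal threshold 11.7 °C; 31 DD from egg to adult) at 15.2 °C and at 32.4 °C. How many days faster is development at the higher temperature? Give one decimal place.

At 15.2 °C: 31 / (15.2 − 11.7) = 31 / 3.5 = 8.857 d.
At 32.4 °C: 31 / (32.4 − 11.7) = 31 / 20.7 = 1.498 d.
Difference = |8.857 − 1.498| = 7.360 ≈ 7.4 days.

7.4 days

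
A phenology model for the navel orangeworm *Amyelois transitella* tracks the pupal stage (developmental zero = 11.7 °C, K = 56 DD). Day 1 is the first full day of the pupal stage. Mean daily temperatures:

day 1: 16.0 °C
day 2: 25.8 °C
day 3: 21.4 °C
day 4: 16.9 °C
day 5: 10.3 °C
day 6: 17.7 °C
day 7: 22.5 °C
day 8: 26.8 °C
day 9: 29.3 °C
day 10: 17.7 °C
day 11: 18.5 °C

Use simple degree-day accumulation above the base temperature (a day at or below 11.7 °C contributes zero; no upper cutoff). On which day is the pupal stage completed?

day 8

Daily DD above 11.7 °C: 4.3, 14.1, 9.7, 5.2, 0.0, 6.0, 10.8, 15.1, 17.6, 6.0, 6.8.
Cumulative: 4.3, 18.4, 28.1, 33.3, 33.3, 39.3, 50.1, 65.2, 82.8, 88.8, 95.6.
The total first reaches 56 DD on day 8.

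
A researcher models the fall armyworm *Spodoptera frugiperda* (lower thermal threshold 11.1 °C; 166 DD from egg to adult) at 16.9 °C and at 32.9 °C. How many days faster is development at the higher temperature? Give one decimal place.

21.0 days

At 16.9 °C: 166 / (16.9 − 11.1) = 166 / 5.8 = 28.621 d.
At 32.9 °C: 166 / (32.9 − 11.1) = 166 / 21.8 = 7.615 d.
Difference = |28.621 − 7.615| = 21.006 ≈ 21.0 days.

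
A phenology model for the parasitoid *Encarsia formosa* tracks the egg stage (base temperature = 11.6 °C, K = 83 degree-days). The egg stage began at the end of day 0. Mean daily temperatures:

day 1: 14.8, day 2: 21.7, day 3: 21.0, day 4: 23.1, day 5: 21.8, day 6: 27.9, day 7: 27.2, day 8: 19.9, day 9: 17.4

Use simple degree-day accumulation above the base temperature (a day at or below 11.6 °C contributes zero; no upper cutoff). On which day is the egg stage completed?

day 8

Daily DD above 11.6 °C: 3.2, 10.1, 9.4, 11.5, 10.2, 16.3, 15.6, 8.3, 5.8.
Cumulative: 3.2, 13.3, 22.7, 34.2, 44.4, 60.7, 76.3, 84.6, 90.4.
The total first reaches 83 DD on day 8.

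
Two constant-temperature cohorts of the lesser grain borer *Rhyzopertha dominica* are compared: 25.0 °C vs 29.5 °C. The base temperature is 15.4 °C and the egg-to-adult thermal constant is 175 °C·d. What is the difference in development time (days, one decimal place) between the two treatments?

5.8 days

At 25.0 °C: 175 / (25.0 − 15.4) = 175 / 9.6 = 18.229 d.
At 29.5 °C: 175 / (29.5 − 15.4) = 175 / 14.1 = 12.411 d.
Difference = |18.229 − 12.411| = 5.818 ≈ 5.8 days.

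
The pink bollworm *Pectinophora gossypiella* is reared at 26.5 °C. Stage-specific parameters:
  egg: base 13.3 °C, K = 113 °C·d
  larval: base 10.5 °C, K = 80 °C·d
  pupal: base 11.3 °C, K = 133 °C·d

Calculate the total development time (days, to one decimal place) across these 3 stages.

22.3 days

egg: 113 / (26.5 − 13.3) = 113 / 13.2 = 8.561 d.
larval: 80 / (26.5 − 10.5) = 80 / 16.0 = 5.000 d.
pupal: 133 / (26.5 − 11.3) = 133 / 15.2 = 8.750 d.
Sum = 22.311 ≈ 22.3 days.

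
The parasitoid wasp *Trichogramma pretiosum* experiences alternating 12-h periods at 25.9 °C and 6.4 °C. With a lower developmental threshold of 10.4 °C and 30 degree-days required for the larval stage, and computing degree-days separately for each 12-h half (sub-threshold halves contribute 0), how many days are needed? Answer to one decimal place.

3.9 days

Day half: max(0, 25.9 − 10.4) × 0.5 = 15.5 × 0.5 = 7.75 DD.
Night half: max(0, 6.4 − 10.4) × 0.5 = 0.0 × 0.5 = 0.00 DD.
Per 24 h: 7.75 DD/day.
Duration = 30 / 7.75 = 3.871 ≈ 3.9 days.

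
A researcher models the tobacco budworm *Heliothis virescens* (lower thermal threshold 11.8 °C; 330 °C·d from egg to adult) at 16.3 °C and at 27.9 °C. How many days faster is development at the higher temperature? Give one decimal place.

At 16.3 °C: 330 / (16.3 − 11.8) = 330 / 4.5 = 73.333 d.
At 27.9 °C: 330 / (27.9 − 11.8) = 330 / 16.1 = 20.497 d.
Difference = |73.333 − 20.497| = 52.836 ≈ 52.8 days.

52.8 days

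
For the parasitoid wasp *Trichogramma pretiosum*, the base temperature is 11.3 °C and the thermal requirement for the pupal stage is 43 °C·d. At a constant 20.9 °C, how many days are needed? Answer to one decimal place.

4.5 days

Daily accumulation = 20.9 − 11.3 = 9.6 DD/day.
Duration = 43 / 9.6 = 4.479 ≈ 4.5 days.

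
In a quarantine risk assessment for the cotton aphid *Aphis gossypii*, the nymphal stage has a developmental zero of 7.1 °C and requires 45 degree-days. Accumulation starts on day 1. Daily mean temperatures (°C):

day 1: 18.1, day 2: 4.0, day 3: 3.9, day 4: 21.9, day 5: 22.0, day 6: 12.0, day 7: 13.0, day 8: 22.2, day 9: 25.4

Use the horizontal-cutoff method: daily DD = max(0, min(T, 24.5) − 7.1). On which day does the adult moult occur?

Daily DD above 7.1 °C (capped at 17.4): 11.0, 0.0, 0.0, 14.8, 14.9, 4.9, 5.9, 15.1, 17.4.
Cumulative: 11.0, 11.0, 11.0, 25.8, 40.7, 45.6, 51.5, 66.6, 84.0.
The total first reaches 45 DD on day 6.

day 6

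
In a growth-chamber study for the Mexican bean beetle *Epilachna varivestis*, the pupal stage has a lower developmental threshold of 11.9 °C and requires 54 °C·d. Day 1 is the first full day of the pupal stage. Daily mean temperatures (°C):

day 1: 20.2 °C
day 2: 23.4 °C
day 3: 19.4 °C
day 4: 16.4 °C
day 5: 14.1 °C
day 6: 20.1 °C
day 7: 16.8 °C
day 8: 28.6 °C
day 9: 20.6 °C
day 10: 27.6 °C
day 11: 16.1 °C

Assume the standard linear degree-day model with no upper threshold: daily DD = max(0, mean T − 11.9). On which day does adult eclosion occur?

day 8

Daily DD above 11.9 °C: 8.3, 11.5, 7.5, 4.5, 2.2, 8.2, 4.9, 16.7, 8.7, 15.7, 4.2.
Cumulative: 8.3, 19.8, 27.3, 31.8, 34.0, 42.2, 47.1, 63.8, 72.5, 88.2, 92.4.
The total first reaches 54 DD on day 8.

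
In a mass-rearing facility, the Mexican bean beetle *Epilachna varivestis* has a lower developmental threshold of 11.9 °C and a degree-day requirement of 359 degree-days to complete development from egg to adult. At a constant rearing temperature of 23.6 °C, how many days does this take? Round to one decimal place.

Daily accumulation = 23.6 − 11.9 = 11.7 DD/day.
Duration = 359 / 11.7 = 30.684 ≈ 30.7 days.

30.7 days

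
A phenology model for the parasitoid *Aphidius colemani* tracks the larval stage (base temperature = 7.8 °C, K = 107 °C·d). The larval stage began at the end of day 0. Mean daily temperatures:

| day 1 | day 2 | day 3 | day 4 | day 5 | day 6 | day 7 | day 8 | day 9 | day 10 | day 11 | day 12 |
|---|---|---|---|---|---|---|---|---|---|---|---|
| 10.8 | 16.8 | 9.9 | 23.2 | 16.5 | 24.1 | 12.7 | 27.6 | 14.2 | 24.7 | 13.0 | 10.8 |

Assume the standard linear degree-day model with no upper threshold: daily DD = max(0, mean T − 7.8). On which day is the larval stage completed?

Daily DD above 7.8 °C: 3.0, 9.0, 2.1, 15.4, 8.7, 16.3, 4.9, 19.8, 6.4, 16.9, 5.2, 3.0.
Cumulative: 3.0, 12.0, 14.1, 29.5, 38.2, 54.5, 59.4, 79.2, 85.6, 102.5, 107.7, 110.7.
The total first reaches 107 DD on day 11.

day 11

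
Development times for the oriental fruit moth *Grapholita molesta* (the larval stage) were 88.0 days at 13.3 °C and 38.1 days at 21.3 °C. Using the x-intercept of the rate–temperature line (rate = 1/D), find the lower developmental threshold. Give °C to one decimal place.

7.2 °C

Under the model K = D·(T − T_b), so D₁·(T₁ − T_b) = D₂·(T₂ − T_b).
88.0·(13.3 − T_b) = 38.1·(21.3 − T_b)
T_b = (88.0·13.3 − 38.1·21.3) / (88.0 − 38.1) = 358.87 / 49.9 = 7.192 °C ≈ 7.2 °C.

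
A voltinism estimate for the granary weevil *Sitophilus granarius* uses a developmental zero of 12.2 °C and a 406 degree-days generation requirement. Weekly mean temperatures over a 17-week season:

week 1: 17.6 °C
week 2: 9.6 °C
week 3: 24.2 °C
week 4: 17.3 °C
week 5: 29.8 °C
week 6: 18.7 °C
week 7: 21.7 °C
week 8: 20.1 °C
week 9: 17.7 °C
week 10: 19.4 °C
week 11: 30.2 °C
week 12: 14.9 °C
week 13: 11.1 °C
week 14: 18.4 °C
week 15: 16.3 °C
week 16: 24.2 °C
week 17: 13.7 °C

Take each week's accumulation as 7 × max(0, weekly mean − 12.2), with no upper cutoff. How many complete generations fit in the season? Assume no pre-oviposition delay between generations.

2 generations

Weekly DD (7 × max(0, T̄ − 12.2)): 37.8, 0.0, 84.0, 35.7, 123.2, 45.5, 66.5, 55.3, 38.5, 50.4, 126.0, 18.9, 0.0, 43.4, 28.7, 84.0, 10.5.
Season total = 848.4 DD.
Complete generations = ⌊848.4 / 406⌋ = 2.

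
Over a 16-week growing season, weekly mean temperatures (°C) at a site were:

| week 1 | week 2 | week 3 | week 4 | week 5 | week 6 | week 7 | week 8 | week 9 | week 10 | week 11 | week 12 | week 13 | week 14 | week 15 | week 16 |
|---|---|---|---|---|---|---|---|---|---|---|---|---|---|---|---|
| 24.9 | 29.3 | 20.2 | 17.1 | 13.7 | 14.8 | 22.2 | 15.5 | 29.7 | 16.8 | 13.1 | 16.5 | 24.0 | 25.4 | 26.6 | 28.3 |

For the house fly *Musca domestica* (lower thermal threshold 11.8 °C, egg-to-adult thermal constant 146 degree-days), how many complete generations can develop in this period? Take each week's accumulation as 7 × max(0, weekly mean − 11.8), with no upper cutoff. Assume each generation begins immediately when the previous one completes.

Weekly DD (7 × max(0, T̄ − 11.8)): 91.7, 122.5, 58.8, 37.1, 13.3, 21.0, 72.8, 25.9, 125.3, 35.0, 9.1, 32.9, 85.4, 95.2, 103.6, 115.5.
Season total = 1045.1 DD.
Complete generations = ⌊1045.1 / 146⌋ = 7.

7 generations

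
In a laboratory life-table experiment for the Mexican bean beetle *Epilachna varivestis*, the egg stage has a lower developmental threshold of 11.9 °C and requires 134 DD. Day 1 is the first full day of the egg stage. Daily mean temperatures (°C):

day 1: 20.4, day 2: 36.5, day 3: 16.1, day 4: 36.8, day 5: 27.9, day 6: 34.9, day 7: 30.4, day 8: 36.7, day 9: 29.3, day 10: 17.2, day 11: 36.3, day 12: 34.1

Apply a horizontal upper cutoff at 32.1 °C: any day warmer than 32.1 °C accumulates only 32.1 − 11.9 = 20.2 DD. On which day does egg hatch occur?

Daily DD above 11.9 °C (capped at 20.2): 8.5, 20.2, 4.2, 20.2, 16.0, 20.2, 18.5, 20.2, 17.4, 5.3, 20.2, 20.2.
Cumulative: 8.5, 28.7, 32.9, 53.1, 69.1, 89.3, 107.8, 128.0, 145.4, 150.7, 170.9, 191.1.
The total first reaches 134 DD on day 9.

day 9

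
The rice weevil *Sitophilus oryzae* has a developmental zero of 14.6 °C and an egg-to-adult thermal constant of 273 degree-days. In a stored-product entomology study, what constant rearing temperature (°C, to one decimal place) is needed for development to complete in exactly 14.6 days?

Required daily accumulation = 273 / 14.6 = 18.699 DD/day.
T = T_base + 18.699 = 14.6 + 18.699 = 33.299 ≈ 33.3 °C.

33.3 °C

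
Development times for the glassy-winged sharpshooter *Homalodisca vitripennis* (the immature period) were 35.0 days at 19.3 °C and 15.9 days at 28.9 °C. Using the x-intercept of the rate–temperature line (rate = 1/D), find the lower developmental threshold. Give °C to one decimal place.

11.3 °C

Linear rate model ⇒ the product D·(T − T_b) is constant across temperatures.
35.0·(19.3 − T_b) = 15.9·(28.9 − T_b)
T_b = (35.0·19.3 − 15.9·28.9) / (35.0 − 15.9) = 215.99 / 19.1 = 11.308 °C ≈ 11.3 °C.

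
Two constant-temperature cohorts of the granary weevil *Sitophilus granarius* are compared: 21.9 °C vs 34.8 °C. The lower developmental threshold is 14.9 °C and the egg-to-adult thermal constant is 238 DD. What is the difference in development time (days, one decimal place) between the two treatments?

At 21.9 °C: 238 / (21.9 − 14.9) = 238 / 7.0 = 34.000 d.
At 34.8 °C: 238 / (34.8 − 14.9) = 238 / 19.9 = 11.960 d.
Difference = |34.000 − 11.960| = 22.040 ≈ 22.0 days.

22.0 days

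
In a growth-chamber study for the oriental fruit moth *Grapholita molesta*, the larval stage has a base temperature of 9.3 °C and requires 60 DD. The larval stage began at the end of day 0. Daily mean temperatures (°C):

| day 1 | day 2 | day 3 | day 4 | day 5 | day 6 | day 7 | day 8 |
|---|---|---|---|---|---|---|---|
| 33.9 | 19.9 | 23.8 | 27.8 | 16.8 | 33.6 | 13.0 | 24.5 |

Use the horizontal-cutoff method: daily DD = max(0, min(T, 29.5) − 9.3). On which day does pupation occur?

day 4

Daily DD above 9.3 °C (capped at 20.2): 20.2, 10.6, 14.5, 18.5, 7.5, 20.2, 3.7, 15.2.
Cumulative: 20.2, 30.8, 45.3, 63.8, 71.3, 91.5, 95.2, 110.4.
The total first reaches 60 DD on day 4.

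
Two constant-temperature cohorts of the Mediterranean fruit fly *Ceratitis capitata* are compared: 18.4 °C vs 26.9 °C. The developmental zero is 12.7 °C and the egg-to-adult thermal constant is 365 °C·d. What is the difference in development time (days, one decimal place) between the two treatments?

At 18.4 °C: 365 / (18.4 − 12.7) = 365 / 5.7 = 64.035 d.
At 26.9 °C: 365 / (26.9 − 12.7) = 365 / 14.2 = 25.704 d.
Difference = |64.035 − 25.704| = 38.331 ≈ 38.3 days.

38.3 days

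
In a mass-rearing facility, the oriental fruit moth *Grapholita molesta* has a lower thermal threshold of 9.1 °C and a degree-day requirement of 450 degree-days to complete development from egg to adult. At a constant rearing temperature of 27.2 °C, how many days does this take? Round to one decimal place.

Daily accumulation = 27.2 − 9.1 = 18.1 DD/day.
Duration = 450 / 18.1 = 24.862 ≈ 24.9 days.

24.9 days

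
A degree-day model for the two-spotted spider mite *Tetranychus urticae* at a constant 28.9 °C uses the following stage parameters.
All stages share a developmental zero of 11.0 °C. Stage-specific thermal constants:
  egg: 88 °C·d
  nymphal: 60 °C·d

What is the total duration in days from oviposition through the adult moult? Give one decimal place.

Daily accumulation at 28.9 °C = 28.9 − 11.0 = 17.9 DD/day.
Total K = 88 + 60 = 148 DD.
Total duration = 148 / 17.9 = 8.268 ≈ 8.3 days.

8.3 days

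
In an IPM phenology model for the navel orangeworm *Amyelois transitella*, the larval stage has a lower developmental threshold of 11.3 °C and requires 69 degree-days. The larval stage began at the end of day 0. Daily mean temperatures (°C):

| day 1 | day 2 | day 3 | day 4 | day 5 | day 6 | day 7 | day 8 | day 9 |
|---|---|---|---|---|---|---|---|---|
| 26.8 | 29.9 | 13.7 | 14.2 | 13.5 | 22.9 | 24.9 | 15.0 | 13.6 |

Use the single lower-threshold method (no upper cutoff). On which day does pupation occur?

day 8

Daily DD above 11.3 °C: 15.5, 18.6, 2.4, 2.9, 2.2, 11.6, 13.6, 3.7, 2.3.
Cumulative: 15.5, 34.1, 36.5, 39.4, 41.6, 53.2, 66.8, 70.5, 72.8.
The total first reaches 69 DD on day 8.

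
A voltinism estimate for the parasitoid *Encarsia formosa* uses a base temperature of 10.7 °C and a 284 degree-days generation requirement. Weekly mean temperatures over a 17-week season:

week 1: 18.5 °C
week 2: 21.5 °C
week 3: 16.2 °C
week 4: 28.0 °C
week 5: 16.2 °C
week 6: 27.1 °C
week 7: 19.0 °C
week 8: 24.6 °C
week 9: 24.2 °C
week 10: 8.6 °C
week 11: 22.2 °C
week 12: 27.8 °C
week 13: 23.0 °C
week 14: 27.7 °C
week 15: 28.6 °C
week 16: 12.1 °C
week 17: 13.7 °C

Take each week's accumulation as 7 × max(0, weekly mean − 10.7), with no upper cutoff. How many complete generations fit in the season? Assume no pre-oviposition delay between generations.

Weekly DD (7 × max(0, T̄ − 10.7)): 54.6, 75.6, 38.5, 121.1, 38.5, 114.8, 58.1, 97.3, 94.5, 0.0, 80.5, 119.7, 86.1, 119.0, 125.3, 9.8, 21.0.
Season total = 1254.4 DD.
Complete generations = ⌊1254.4 / 284⌋ = 4.

4 generations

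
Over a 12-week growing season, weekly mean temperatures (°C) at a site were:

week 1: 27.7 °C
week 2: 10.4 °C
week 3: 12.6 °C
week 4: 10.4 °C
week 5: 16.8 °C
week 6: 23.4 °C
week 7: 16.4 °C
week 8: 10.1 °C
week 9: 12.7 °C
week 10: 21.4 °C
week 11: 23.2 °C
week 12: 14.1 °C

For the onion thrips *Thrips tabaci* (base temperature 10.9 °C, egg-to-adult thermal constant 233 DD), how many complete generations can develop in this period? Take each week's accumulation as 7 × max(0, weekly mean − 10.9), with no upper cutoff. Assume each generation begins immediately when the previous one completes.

2 generations

Weekly DD (7 × max(0, T̄ − 10.9)): 117.6, 0.0, 11.9, 0.0, 41.3, 87.5, 38.5, 0.0, 12.6, 73.5, 86.1, 22.4.
Season total = 491.4 DD.
Complete generations = ⌊491.4 / 233⌋ = 2.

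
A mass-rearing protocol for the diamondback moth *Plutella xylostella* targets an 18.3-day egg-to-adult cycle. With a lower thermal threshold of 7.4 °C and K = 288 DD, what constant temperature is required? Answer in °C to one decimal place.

23.1 °C

Required daily accumulation = 288 / 18.3 = 15.738 DD/day.
T = T_base + 15.738 = 7.4 + 15.738 = 23.138 ≈ 23.1 °C.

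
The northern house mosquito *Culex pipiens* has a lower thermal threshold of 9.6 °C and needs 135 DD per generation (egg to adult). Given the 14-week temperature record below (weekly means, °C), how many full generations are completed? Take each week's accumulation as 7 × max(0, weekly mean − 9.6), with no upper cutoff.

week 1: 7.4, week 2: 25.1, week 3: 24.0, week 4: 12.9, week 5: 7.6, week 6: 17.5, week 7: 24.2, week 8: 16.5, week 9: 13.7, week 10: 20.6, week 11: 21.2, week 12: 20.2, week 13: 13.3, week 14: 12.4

5 generations

Weekly DD (7 × max(0, T̄ − 9.6)): 0.0, 108.5, 100.8, 23.1, 0.0, 55.3, 102.2, 48.3, 28.7, 77.0, 81.2, 74.2, 25.9, 19.6.
Season total = 744.8 DD.
Complete generations = ⌊744.8 / 135⌋ = 5.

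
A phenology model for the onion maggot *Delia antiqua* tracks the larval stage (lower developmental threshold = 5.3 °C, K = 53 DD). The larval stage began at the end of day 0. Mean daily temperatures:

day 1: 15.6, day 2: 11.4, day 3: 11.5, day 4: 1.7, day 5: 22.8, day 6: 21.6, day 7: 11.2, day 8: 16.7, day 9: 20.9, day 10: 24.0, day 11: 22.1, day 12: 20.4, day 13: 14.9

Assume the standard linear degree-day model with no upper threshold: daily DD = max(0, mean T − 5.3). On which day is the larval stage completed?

Daily DD above 5.3 °C: 10.3, 6.1, 6.2, 0.0, 17.5, 16.3, 5.9, 11.4, 15.6, 18.7, 16.8, 15.1, 9.6.
Cumulative: 10.3, 16.4, 22.6, 22.6, 40.1, 56.4, 62.3, 73.7, 89.3, 108.0, 124.8, 139.9, 149.5.
The total first reaches 53 DD on day 6.

day 6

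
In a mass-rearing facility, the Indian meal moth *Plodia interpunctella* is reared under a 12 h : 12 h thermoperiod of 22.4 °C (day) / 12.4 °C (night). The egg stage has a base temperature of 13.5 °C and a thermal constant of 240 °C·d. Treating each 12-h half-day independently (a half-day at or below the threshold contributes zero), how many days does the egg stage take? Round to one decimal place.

Day half: max(0, 22.4 − 13.5) × 0.5 = 8.9 × 0.5 = 4.45 DD.
Night half: max(0, 12.4 − 13.5) × 0.5 = 0.0 × 0.5 = 0.00 DD.
Per 24 h: 4.45 DD/day.
Duration = 240 / 4.45 = 53.933 ≈ 53.9 days.

53.9 days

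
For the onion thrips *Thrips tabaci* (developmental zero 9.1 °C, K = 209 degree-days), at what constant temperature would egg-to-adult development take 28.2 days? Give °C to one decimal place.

Required daily accumulation = 209 / 28.2 = 7.411 DD/day.
T = T_base + 7.411 = 9.1 + 7.411 = 16.511 ≈ 16.5 °C.

16.5 °C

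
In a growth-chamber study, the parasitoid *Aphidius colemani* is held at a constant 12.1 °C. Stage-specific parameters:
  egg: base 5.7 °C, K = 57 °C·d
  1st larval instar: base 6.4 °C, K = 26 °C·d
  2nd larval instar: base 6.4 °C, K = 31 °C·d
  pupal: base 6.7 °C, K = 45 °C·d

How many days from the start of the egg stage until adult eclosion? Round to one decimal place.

27.2 days

egg: 57 / (12.1 − 5.7) = 57 / 6.4 = 8.906 d.
1st larval instar: 26 / (12.1 − 6.4) = 26 / 5.7 = 4.561 d.
2nd larval instar: 31 / (12.1 − 6.4) = 31 / 5.7 = 5.439 d.
pupal: 45 / (12.1 − 6.7) = 45 / 5.4 = 8.333 d.
Sum = 27.240 ≈ 27.2 days.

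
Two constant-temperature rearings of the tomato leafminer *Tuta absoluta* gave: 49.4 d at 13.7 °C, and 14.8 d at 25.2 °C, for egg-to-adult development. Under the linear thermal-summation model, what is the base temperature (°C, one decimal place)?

8.8 °C

Under the model K = D·(T − T_b), so D₁·(T₁ − T_b) = D₂·(T₂ − T_b).
49.4·(13.7 − T_b) = 14.8·(25.2 − T_b)
T_b = (49.4·13.7 − 14.8·25.2) / (49.4 − 14.8) = 303.82 / 34.6 = 8.781 °C ≈ 8.8 °C.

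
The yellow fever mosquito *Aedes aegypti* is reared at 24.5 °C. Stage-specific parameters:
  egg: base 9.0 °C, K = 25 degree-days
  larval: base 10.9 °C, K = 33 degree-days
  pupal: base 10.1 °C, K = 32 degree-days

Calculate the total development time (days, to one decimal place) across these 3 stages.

egg: 25 / (24.5 − 9.0) = 25 / 15.5 = 1.613 d.
larval: 33 / (24.5 − 10.9) = 33 / 13.6 = 2.426 d.
pupal: 32 / (24.5 − 10.1) = 32 / 14.4 = 2.222 d.
Sum = 6.262 ≈ 6.3 days.

6.3 days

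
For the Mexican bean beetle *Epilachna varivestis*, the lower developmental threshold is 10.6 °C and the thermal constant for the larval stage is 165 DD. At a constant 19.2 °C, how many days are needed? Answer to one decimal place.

19.2 days

Daily accumulation = 19.2 − 10.6 = 8.6 DD/day.
Duration = 165 / 8.6 = 19.186 ≈ 19.2 days.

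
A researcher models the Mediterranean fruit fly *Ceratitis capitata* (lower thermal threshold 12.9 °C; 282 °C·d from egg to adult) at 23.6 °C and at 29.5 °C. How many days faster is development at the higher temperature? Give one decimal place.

At 23.6 °C: 282 / (23.6 − 12.9) = 282 / 10.7 = 26.355 d.
At 29.5 °C: 282 / (29.5 − 12.9) = 282 / 16.6 = 16.988 d.
Difference = |26.355 − 16.988| = 9.367 ≈ 9.4 days.

9.4 days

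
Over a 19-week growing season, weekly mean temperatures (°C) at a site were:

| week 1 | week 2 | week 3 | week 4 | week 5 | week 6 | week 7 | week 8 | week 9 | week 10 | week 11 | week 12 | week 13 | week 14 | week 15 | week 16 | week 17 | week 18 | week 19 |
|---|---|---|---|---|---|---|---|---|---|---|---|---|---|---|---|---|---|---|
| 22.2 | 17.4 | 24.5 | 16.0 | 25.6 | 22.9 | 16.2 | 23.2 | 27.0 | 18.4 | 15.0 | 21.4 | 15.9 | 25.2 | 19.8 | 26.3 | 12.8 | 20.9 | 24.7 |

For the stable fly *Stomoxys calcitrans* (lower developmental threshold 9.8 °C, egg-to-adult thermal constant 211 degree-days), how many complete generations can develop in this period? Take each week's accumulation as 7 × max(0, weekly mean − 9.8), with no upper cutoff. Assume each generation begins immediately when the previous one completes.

6 generations

Weekly DD (7 × max(0, T̄ − 9.8)): 86.8, 53.2, 102.9, 43.4, 110.6, 91.7, 44.8, 93.8, 120.4, 60.2, 36.4, 81.2, 42.7, 107.8, 70.0, 115.5, 21.0, 77.7, 104.3.
Season total = 1464.4 DD.
Complete generations = ⌊1464.4 / 211⌋ = 6.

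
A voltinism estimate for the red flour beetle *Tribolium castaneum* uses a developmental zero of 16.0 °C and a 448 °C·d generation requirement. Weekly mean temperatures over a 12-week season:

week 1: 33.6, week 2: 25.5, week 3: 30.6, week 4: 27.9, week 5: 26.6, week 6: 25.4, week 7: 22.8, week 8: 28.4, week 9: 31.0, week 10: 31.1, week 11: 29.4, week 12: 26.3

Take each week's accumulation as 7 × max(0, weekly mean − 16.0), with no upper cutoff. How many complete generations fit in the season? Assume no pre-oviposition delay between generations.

2 generations

Weekly DD (7 × max(0, T̄ − 16.0)): 123.2, 66.5, 102.2, 83.3, 74.2, 65.8, 47.6, 86.8, 105.0, 105.7, 93.8, 72.1.
Season total = 1026.2 DD.
Complete generations = ⌊1026.2 / 448⌋ = 2.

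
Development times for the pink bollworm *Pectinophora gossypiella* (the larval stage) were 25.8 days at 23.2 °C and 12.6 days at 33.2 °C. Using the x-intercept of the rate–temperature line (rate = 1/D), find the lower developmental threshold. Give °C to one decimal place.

13.7 °C

Under the model K = D·(T − T_b), so D₁·(T₁ − T_b) = D₂·(T₂ − T_b).
25.8·(23.2 − T_b) = 12.6·(33.2 − T_b)
T_b = (25.8·23.2 − 12.6·33.2) / (25.8 − 12.6) = 180.24 / 13.2 = 13.655 °C ≈ 13.7 °C.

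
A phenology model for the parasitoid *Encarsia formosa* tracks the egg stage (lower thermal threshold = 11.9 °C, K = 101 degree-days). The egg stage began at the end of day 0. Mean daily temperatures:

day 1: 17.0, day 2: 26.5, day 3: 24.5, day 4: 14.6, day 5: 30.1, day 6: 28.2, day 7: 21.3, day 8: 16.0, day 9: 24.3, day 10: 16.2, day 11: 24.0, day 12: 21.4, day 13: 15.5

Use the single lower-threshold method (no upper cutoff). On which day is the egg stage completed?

day 11

Daily DD above 11.9 °C: 5.1, 14.6, 12.6, 2.7, 18.2, 16.3, 9.4, 4.1, 12.4, 4.3, 12.1, 9.5, 3.6.
Cumulative: 5.1, 19.7, 32.3, 35.0, 53.2, 69.5, 78.9, 83.0, 95.4, 99.7, 111.8, 121.3, 124.9.
The total first reaches 101 DD on day 11.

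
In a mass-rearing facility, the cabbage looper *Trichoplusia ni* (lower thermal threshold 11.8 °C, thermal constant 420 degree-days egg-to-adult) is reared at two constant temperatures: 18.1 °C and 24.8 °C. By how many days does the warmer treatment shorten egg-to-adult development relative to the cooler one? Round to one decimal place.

34.4 days

At 18.1 °C: 420 / (18.1 − 11.8) = 420 / 6.3 = 66.667 d.
At 24.8 °C: 420 / (24.8 − 11.8) = 420 / 13.0 = 32.308 d.
Difference = |66.667 − 32.308| = 34.359 ≈ 34.4 days.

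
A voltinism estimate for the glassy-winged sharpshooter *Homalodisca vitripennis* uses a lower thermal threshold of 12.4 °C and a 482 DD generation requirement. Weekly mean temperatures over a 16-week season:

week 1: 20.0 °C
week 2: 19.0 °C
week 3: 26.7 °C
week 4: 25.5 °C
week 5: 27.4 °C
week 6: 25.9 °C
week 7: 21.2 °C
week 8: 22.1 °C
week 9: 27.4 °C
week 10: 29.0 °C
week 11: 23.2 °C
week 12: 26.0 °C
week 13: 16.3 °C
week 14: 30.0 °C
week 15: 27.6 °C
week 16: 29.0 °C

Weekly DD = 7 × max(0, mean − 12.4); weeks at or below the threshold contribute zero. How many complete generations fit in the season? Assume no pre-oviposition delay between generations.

Weekly DD (7 × max(0, T̄ − 12.4)): 53.2, 46.2, 100.1, 91.7, 105.0, 94.5, 61.6, 67.9, 105.0, 116.2, 75.6, 95.2, 27.3, 123.2, 106.4, 116.2.
Season total = 1385.3 DD.
Complete generations = ⌊1385.3 / 482⌋ = 2.

2 generations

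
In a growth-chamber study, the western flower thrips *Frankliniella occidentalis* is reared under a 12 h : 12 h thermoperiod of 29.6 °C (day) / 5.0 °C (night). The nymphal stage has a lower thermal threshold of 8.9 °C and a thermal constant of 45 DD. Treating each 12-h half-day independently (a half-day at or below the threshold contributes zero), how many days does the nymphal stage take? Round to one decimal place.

4.3 days

Day half: max(0, 29.6 − 8.9) × 0.5 = 20.7 × 0.5 = 10.35 DD.
Night half: max(0, 5.0 − 8.9) × 0.5 = 0.0 × 0.5 = 0.00 DD.
Per 24 h: 10.35 DD/day.
Duration = 45 / 10.35 = 4.348 ≈ 4.3 days.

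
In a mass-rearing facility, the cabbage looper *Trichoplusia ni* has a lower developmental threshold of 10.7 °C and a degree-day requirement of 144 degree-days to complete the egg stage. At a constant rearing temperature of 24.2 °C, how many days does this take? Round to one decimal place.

Daily accumulation = 24.2 − 10.7 = 13.5 DD/day.
Duration = 144 / 13.5 = 10.667 ≈ 10.7 days.

10.7 days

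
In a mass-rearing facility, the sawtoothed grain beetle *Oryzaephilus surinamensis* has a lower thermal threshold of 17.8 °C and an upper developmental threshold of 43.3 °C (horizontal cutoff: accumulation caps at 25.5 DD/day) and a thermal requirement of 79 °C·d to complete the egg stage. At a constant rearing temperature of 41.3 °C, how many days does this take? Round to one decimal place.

Daily accumulation = 41.3 − 17.8 = 23.5 DD/day.
Duration = 79 / 23.5 = 3.362 ≈ 3.4 days.

3.4 days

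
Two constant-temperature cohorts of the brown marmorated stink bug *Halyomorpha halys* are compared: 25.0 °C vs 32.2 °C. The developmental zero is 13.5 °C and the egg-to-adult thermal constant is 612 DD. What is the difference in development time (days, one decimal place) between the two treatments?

At 25.0 °C: 612 / (25.0 − 13.5) = 612 / 11.5 = 53.217 d.
At 32.2 °C: 612 / (32.2 − 13.5) = 612 / 18.7 = 32.727 d.
Difference = |53.217 − 32.727| = 20.490 ≈ 20.5 days.

20.5 days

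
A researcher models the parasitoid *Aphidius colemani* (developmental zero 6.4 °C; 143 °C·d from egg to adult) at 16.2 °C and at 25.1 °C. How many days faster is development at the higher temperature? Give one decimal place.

6.9 days

At 16.2 °C: 143 / (16.2 − 6.4) = 143 / 9.8 = 14.592 d.
At 25.1 °C: 143 / (25.1 − 6.4) = 143 / 18.7 = 7.647 d.
Difference = |14.592 − 7.647| = 6.945 ≈ 6.9 days.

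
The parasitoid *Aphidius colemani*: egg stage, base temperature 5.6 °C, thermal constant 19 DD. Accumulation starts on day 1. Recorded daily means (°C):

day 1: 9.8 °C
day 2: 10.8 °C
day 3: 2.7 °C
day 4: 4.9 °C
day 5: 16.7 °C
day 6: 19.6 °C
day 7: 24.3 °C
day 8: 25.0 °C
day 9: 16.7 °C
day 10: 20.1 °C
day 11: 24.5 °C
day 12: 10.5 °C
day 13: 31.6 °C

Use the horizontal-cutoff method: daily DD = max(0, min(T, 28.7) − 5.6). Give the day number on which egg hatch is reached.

day 5

Daily DD above 5.6 °C (capped at 23.1): 4.2, 5.2, 0.0, 0.0, 11.1, 14.0, 18.7, 19.4, 11.1, 14.5, 18.9, 4.9, 23.1.
Cumulative: 4.2, 9.4, 9.4, 9.4, 20.5, 34.5, 53.2, 72.6, 83.7, 98.2, 117.1, 122.0, 145.1.
The total first reaches 19 DD on day 5.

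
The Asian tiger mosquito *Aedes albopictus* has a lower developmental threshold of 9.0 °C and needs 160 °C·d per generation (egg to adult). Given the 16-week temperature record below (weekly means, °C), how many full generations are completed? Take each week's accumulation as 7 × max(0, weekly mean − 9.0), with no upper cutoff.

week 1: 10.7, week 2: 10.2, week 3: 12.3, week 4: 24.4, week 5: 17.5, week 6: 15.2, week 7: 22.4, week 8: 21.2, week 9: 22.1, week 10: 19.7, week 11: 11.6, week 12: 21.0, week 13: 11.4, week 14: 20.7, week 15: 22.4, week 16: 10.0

5 generations

Weekly DD (7 × max(0, T̄ − 9.0)): 11.9, 8.4, 23.1, 107.8, 59.5, 43.4, 93.8, 85.4, 91.7, 74.9, 18.2, 84.0, 16.8, 81.9, 93.8, 7.0.
Season total = 901.6 DD.
Complete generations = ⌊901.6 / 160⌋ = 5.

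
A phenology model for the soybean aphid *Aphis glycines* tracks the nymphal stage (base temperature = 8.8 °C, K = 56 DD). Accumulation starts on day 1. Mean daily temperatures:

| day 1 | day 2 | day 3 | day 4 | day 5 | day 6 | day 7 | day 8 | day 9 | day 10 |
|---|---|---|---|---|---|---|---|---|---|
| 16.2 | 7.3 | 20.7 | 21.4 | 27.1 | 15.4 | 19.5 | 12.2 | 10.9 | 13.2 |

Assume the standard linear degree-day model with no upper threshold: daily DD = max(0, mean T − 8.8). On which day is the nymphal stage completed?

day 6

Daily DD above 8.8 °C: 7.4, 0.0, 11.9, 12.6, 18.3, 6.6, 10.7, 3.4, 2.1, 4.4.
Cumulative: 7.4, 7.4, 19.3, 31.9, 50.2, 56.8, 67.5, 70.9, 73.0, 77.4.
The total first reaches 56 DD on day 6.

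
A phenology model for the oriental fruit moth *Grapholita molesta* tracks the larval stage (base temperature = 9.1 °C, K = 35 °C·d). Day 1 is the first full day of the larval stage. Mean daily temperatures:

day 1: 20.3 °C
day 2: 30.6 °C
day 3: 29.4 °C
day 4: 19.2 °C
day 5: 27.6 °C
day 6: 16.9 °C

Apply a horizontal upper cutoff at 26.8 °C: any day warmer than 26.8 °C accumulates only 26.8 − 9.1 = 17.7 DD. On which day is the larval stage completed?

Daily DD above 9.1 °C (capped at 17.7): 11.2, 17.7, 17.7, 10.1, 17.7, 7.8.
Cumulative: 11.2, 28.9, 46.6, 56.7, 74.4, 82.2.
The total first reaches 35 DD on day 3.

day 3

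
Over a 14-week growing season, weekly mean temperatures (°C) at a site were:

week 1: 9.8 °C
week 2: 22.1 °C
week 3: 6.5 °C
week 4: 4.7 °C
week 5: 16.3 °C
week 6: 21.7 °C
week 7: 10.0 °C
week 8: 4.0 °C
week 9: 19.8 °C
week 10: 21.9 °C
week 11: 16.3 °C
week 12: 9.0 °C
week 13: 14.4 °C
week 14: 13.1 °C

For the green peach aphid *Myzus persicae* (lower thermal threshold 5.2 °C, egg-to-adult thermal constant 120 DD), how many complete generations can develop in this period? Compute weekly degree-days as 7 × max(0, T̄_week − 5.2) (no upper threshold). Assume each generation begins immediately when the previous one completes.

Weekly DD (7 × max(0, T̄ − 5.2)): 32.2, 118.3, 9.1, 0.0, 77.7, 115.5, 33.6, 0.0, 102.2, 116.9, 77.7, 26.6, 64.4, 55.3.
Season total = 829.5 DD.
Complete generations = ⌊829.5 / 120⌋ = 6.

6 generations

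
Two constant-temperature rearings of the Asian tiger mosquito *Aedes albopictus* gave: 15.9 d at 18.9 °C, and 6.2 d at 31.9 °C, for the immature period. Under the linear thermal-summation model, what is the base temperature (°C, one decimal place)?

Equal thermal constants: D₁(T₁ − T_b) = D₂(T₂ − T_b).
15.9·(18.9 − T_b) = 6.2·(31.9 − T_b)
T_b = (15.9·18.9 − 6.2·31.9) / (15.9 − 6.2) = 102.73 / 9.7 = 10.591 °C ≈ 10.6 °C.

10.6 °C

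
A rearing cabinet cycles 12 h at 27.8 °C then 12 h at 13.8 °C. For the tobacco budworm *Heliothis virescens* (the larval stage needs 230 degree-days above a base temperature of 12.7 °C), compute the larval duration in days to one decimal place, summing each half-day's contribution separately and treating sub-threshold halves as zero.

28.4 days

Day half: max(0, 27.8 − 12.7) × 0.5 = 15.1 × 0.5 = 7.55 DD.
Night half: max(0, 13.8 − 12.7) × 0.5 = 1.1 × 0.5 = 0.55 DD.
Per 24 h: 8.10 DD/day.
Duration = 230 / 8.10 = 28.395 ≈ 28.4 days.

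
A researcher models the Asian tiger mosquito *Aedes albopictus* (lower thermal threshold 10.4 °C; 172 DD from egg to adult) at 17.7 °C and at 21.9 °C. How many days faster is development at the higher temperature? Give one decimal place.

8.6 days

At 17.7 °C: 172 / (17.7 − 10.4) = 172 / 7.3 = 23.562 d.
At 21.9 °C: 172 / (21.9 − 10.4) = 172 / 11.5 = 14.957 d.
Difference = |23.562 − 14.957| = 8.605 ≈ 8.6 days.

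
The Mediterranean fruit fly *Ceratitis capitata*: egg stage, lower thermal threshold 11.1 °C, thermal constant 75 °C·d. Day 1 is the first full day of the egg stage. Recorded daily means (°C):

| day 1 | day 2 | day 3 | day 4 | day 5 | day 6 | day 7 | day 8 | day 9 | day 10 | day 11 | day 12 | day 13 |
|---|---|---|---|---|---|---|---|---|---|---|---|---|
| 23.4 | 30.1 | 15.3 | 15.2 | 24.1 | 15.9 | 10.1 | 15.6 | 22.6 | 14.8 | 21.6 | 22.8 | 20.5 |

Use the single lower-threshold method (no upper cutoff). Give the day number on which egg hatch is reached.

day 10

Daily DD above 11.1 °C: 12.3, 19.0, 4.2, 4.1, 13.0, 4.8, 0.0, 4.5, 11.5, 3.7, 10.5, 11.7, 9.4.
Cumulative: 12.3, 31.3, 35.5, 39.6, 52.6, 57.4, 57.4, 61.9, 73.4, 77.1, 87.6, 99.3, 108.7.
The total first reaches 75 DD on day 10.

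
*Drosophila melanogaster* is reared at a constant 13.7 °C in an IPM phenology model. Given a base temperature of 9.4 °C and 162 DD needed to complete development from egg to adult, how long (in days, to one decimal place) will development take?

37.7 days

Daily accumulation = 13.7 − 9.4 = 4.3 DD/day.
Duration = 162 / 4.3 = 37.674 ≈ 37.7 days.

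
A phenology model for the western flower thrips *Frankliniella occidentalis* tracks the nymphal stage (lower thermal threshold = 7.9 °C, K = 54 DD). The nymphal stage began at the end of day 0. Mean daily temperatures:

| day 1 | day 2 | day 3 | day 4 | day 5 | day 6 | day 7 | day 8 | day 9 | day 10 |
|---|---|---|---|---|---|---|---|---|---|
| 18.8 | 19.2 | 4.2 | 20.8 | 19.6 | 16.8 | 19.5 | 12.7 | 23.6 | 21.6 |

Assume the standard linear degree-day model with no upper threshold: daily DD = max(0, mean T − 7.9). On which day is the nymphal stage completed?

Daily DD above 7.9 °C: 10.9, 11.3, 0.0, 12.9, 11.7, 8.9, 11.6, 4.8, 15.7, 13.7.
Cumulative: 10.9, 22.2, 22.2, 35.1, 46.8, 55.7, 67.3, 72.1, 87.8, 101.5.
The total first reaches 54 DD on day 6.

day 6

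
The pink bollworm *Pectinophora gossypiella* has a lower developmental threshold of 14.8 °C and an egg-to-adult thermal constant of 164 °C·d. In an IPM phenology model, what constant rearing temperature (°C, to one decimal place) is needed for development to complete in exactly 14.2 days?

Required daily accumulation = 164 / 14.2 = 11.549 DD/day.
T = T_base + 11.549 = 14.8 + 11.549 = 26.349 ≈ 26.3 °C.

26.3 °C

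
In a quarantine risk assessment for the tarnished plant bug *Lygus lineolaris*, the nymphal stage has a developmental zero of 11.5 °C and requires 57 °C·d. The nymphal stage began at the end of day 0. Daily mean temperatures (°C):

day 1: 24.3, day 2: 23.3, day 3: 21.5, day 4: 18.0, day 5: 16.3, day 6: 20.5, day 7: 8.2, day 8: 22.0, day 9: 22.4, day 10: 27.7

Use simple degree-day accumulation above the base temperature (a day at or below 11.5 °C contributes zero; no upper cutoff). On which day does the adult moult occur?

day 8

Daily DD above 11.5 °C: 12.8, 11.8, 10.0, 6.5, 4.8, 9.0, 0.0, 10.5, 10.9, 16.2.
Cumulative: 12.8, 24.6, 34.6, 41.1, 45.9, 54.9, 54.9, 65.4, 76.3, 92.5.
The total first reaches 57 DD on day 8.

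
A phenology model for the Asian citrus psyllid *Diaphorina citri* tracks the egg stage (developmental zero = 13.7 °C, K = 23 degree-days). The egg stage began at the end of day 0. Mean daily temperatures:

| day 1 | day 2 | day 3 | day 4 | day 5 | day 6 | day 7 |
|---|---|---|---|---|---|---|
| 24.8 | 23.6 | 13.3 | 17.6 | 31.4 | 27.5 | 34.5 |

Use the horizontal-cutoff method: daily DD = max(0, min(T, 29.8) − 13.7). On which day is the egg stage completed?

day 4

Daily DD above 13.7 °C (capped at 16.1): 11.1, 9.9, 0.0, 3.9, 16.1, 13.8, 16.1.
Cumulative: 11.1, 21.0, 21.0, 24.9, 41.0, 54.8, 70.9.
The total first reaches 23 DD on day 4.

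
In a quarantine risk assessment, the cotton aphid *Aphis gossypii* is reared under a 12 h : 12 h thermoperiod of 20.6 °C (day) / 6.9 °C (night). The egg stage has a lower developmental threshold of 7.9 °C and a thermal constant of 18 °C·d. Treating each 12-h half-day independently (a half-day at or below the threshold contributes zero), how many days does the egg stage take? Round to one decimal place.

Day half: max(0, 20.6 − 7.9) × 0.5 = 12.7 × 0.5 = 6.35 DD.
Night half: max(0, 6.9 − 7.9) × 0.5 = 0.0 × 0.5 = 0.00 DD.
Per 24 h: 6.35 DD/day.
Duration = 18 / 6.35 = 2.835 ≈ 2.8 days.

2.8 days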